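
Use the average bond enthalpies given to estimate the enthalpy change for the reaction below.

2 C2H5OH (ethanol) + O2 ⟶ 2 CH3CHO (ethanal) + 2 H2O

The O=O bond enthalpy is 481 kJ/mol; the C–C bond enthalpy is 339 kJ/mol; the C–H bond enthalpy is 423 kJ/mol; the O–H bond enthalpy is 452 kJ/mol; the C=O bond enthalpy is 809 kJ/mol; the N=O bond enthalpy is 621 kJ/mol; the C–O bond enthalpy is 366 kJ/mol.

ΔH ≈ −463 kJ

Bonds broken (reactants):
  C–C: 2 × 339 = 678
  C–H: 10 × 423 = 4230
  C–O: 2 × 366 = 732
  O–H: 2 × 452 = 904
  O=O: 1 × 481 = 481
  Σ(broken) = 7025 kJ
Bonds formed (products):
  C–C: 2 × 339 = 678
  C–H: 8 × 423 = 3384
  C=O: 2 × 809 = 1618
  O–H: 4 × 452 = 1808
  Σ(formed) = 7488 kJ
ΔH = Σ(broken) − Σ(formed) = 7025 − 7488 = −463 kJ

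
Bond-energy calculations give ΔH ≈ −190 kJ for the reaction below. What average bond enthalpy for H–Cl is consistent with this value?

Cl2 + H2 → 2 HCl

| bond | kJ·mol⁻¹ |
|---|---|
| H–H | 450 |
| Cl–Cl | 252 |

Let D be the H–Cl bond energy.
Σ(broken) = 1×252 + 1×450 = 702
Σ(formed) = 2×D = 2D
ΔH = Σ(broken) − Σ(formed) = (702) − (2D) = +702 − 2D
Setting this equal to −190 kJ gives 2D = 892, so D = 446 kJ/mol.

D(H–Cl) ≈ 446 kJ/mol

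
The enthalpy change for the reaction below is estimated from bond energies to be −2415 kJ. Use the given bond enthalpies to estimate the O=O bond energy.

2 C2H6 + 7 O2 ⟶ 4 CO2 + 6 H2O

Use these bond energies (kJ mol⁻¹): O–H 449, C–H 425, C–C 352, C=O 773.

D(O=O) ≈ 479 kJ/mol

Let D be the O=O bond energy.
Σ(broken) = 2×352 + 12×425 + 7×D = 5804 + 7D
Σ(formed) = 8×773 + 12×449 = 11572
ΔH = Σ(broken) − Σ(formed) = (5804 + 7D) − (11572) = −5768 + 7D
Setting this equal to −2415 kJ gives 7D = 3353, so D = 479 kJ/mol.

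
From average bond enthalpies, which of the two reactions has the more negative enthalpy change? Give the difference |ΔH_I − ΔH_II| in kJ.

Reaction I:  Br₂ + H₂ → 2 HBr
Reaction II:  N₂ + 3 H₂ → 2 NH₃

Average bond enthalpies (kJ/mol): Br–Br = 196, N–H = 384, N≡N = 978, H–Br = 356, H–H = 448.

Reaction I:
  Bonds broken (reactants):
    Br–Br: 1 × 196 = 196
    H–H: 1 × 448 = 448
    Σ(broken) = 644 kJ
  Bonds formed (products):
    H–Br: 2 × 356 = 712
    Σ(formed) = 712 kJ
  ΔH_I = 644 − 712 = −68 kJ
Reaction II:
  Bonds broken (reactants):
    H–H: 3 × 448 = 1344
    N≡N: 1 × 978 = 978
    Σ(broken) = 2322 kJ
  Bonds formed (products):
    N–H: 6 × 384 = 2304
    Σ(formed) = 2304 kJ
  ΔH_II = 2322 − 2304 = +18 kJ
ΔH_I − ΔH_II = −86 kJ, so reaction I has the more negative ΔH; |ΔH_I − ΔH_II| = 86 kJ.

Reaction I, by 86 kJ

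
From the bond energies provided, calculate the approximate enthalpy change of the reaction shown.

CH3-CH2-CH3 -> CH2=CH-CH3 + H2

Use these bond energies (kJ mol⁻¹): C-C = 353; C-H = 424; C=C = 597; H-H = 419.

ΔH ≈ +185 kJ

Bonds broken (reactants):
  C-C: 2 × 353 = 706
  C-H: 8 × 424 = 3392
  Σ(broken) = 4098 kJ
Bonds formed (products):
  C-C: 1 × 353 = 353
  C-H: 6 × 424 = 2544
  C=C: 1 × 597 = 597
  H-H: 1 × 419 = 419
  Σ(formed) = 3913 kJ
ΔH = Σ(broken) − Σ(formed) = 4098 − 3913 = +185 kJ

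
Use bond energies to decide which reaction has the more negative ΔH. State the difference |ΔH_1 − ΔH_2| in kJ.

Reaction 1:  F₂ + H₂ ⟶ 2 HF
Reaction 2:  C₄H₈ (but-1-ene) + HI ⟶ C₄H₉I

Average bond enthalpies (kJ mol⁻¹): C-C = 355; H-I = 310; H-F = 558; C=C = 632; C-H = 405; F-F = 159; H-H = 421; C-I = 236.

Reaction 1, by 482 kJ

Reaction 1:
  Bonds broken (reactants):
    F-F: 1 × 159 = 159
    H-H: 1 × 421 = 421
    Σ(broken) = 580 kJ
  Bonds formed (products):
    H-F: 2 × 558 = 1116
    Σ(formed) = 1116 kJ
  ΔH_1 = 580 − 1116 = −536 kJ
Reaction 2:
  Bonds broken (reactants):
    C-C: 2 × 355 = 710
    C-H: 8 × 405 = 3240
    C=C: 1 × 632 = 632
    H-I: 1 × 310 = 310
    Σ(broken) = 4892 kJ
  Bonds formed (products):
    C-C: 3 × 355 = 1065
    C-H: 9 × 405 = 3645
    C-I: 1 × 236 = 236
    Σ(formed) = 4946 kJ
  ΔH_2 = 4892 − 4946 = −54 kJ
ΔH_1 − ΔH_2 = −482 kJ, so reaction 1 has the more negative ΔH; |ΔH_1 − ΔH_2| = 482 kJ.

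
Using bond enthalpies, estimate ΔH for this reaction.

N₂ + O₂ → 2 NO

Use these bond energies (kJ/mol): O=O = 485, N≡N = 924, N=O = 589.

Bonds broken (reactants):
  N≡N: 1 × 924 = 924
  O=O: 1 × 485 = 485
  Σ(broken) = 1409 kJ
Bonds formed (products):
  N=O: 2 × 589 = 1178
  Σ(formed) = 1178 kJ
ΔH = Σ(broken) − Σ(formed) = 1409 − 1178 = +231 kJ

ΔH ≈ +231 kJ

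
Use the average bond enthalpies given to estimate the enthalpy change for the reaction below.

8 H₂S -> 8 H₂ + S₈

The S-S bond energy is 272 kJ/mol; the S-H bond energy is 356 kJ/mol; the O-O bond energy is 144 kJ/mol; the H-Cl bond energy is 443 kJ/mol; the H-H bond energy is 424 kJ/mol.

Bonds broken (reactants):
  S-H: 16 × 356 = 5696
  Σ(broken) = 5696 kJ
Bonds formed (products):
  H-H: 8 × 424 = 3392
  S-S: 8 × 272 = 2176
  Σ(formed) = 5568 kJ
ΔH = Σ(broken) − Σ(formed) = 5696 − 5568 = +128 kJ

ΔH ≈ +128 kJ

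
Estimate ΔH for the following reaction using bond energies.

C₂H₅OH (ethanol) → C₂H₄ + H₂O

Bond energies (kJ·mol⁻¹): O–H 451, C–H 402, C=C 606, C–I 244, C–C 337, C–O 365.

ΔH ≈ +47 kJ

Bonds broken (reactants):
  C–C: 1 × 337 = 337
  C–H: 5 × 402 = 2010
  C–O: 1 × 365 = 365
  O–H: 1 × 451 = 451
  Σ(broken) = 3163 kJ
Bonds formed (products):
  C–H: 4 × 402 = 1608
  C=C: 1 × 606 = 606
  O–H: 2 × 451 = 902
  Σ(formed) = 3116 kJ
ΔH = Σ(broken) − Σ(formed) = 3163 − 3116 = +47 kJ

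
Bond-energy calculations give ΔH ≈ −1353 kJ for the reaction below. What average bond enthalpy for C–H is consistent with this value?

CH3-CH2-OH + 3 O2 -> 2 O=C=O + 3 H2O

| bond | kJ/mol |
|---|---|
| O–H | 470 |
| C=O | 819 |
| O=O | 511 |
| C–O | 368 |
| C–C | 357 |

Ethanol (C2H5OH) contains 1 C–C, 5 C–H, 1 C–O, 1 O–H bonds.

Let D be the C–H bond energy.
Σ(broken) = 1×357 + 5×D + 1×368 + 1×470 + 3×511 = 2728 + 5D
Σ(formed) = 4×819 + 6×470 = 6096
ΔH = Σ(broken) − Σ(formed) = (2728 + 5D) − (6096) = −3368 + 5D
Setting this equal to −1353 kJ gives 5D = 2015, so D = 403 kJ/mol.

D(C–H) ≈ 403 kJ/mol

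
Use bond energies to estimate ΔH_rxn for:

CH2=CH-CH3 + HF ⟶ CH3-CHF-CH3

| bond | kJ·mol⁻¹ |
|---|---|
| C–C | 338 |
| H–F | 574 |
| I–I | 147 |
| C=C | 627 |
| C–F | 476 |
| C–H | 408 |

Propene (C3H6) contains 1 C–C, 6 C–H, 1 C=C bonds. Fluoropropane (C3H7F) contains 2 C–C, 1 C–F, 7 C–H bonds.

Bonds broken (reactants):
  C–C: 1 × 338 = 338
  C–H: 6 × 408 = 2448
  C=C: 1 × 627 = 627
  H–F: 1 × 574 = 574
  Σ(broken) = 3987 kJ
Bonds formed (products):
  C–C: 2 × 338 = 676
  C–F: 1 × 476 = 476
  C–H: 7 × 408 = 2856
  Σ(formed) = 4008 kJ
ΔH = Σ(broken) − Σ(formed) = 3987 − 4008 = −21 kJ

ΔH ≈ −21 kJ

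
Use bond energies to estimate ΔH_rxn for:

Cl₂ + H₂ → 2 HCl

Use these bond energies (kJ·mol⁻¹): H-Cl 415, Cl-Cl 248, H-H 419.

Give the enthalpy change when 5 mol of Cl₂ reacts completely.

ΔH = −815 kJ

Bonds broken (reactants):
  Cl-Cl: 1 × 248 = 248
  H-H: 1 × 419 = 419
  Σ(broken) = 667 kJ
Bonds formed (products):
  H-Cl: 2 × 415 = 830
  Σ(formed) = 830 kJ
ΔH = Σ(broken) − Σ(formed) = 667 − 830 = −163 kJ
For 5× the reaction as written: 5 × (−163) = −815 kJ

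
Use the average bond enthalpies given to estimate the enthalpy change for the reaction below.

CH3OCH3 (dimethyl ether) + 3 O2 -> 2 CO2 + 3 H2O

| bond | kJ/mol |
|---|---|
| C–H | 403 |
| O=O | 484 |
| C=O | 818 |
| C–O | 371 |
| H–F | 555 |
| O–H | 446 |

Bonds broken (reactants):
  C–H: 6 × 403 = 2418
  C–O: 2 × 371 = 742
  O=O: 3 × 484 = 1452
  Σ(broken) = 4612 kJ
Bonds formed (products):
  C=O: 4 × 818 = 3272
  O–H: 6 × 446 = 2676
  Σ(formed) = 5948 kJ
ΔH = Σ(broken) − Σ(formed) = 4612 − 5948 = −1336 kJ

ΔH ≈ −1336 kJ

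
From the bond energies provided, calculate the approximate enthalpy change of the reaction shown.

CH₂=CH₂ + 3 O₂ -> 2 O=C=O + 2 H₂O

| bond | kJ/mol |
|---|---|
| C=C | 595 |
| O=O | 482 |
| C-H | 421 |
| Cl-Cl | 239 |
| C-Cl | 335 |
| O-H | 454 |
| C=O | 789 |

Bonds broken (reactants):
  C-H: 4 × 421 = 1684
  C=C: 1 × 595 = 595
  O=O: 3 × 482 = 1446
  Σ(broken) = 3725 kJ
Bonds formed (products):
  C=O: 4 × 789 = 3156
  O-H: 4 × 454 = 1816
  Σ(formed) = 4972 kJ
ΔH = Σ(broken) − Σ(formed) = 3725 − 4972 = −1247 kJ

ΔH ≈ −1247 kJ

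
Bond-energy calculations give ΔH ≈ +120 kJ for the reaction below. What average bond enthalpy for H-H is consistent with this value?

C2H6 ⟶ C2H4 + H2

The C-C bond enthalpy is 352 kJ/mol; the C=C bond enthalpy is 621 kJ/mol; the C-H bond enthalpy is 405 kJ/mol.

D(H-H) ≈ 421 kJ/mol

Let D be the H-H bond energy.
Σ(broken) = 1×352 + 6×405 = 2782
Σ(formed) = 4×405 + 1×621 + 1×D = 2241 + D
ΔH = Σ(broken) − Σ(formed) = (2782) − (2241 + D) = +541 − D
Setting this equal to +120 kJ gives D = 421 kJ/mol.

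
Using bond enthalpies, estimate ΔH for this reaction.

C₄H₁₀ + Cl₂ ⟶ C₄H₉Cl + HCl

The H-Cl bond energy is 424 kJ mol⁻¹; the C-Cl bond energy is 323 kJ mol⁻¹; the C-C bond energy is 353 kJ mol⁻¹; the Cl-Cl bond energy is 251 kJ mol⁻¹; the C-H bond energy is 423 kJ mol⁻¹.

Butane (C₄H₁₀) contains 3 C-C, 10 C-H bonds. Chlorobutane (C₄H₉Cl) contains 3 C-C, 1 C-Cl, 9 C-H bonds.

ΔH ≈ −73 kJ

Bonds broken (reactants):
  C-C: 3 × 353 = 1059
  C-H: 10 × 423 = 4230
  Cl-Cl: 1 × 251 = 251
  Σ(broken) = 5540 kJ
Bonds formed (products):
  C-C: 3 × 353 = 1059
  C-Cl: 1 × 323 = 323
  C-H: 9 × 423 = 3807
  H-Cl: 1 × 424 = 424
  Σ(formed) = 5613 kJ
ΔH = Σ(broken) − Σ(formed) = 5540 − 5613 = −73 kJ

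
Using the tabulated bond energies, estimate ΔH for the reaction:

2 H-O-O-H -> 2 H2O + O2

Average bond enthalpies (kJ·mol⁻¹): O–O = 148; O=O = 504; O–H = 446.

Bonds broken (reactants):
  O–H: 4 × 446 = 1784
  O–O: 2 × 148 = 296
  Σ(broken) = 2080 kJ
Bonds formed (products):
  O–H: 4 × 446 = 1784
  O=O: 1 × 504 = 504
  Σ(formed) = 2288 kJ
ΔH = Σ(broken) − Σ(formed) = 2080 − 2288 = −208 kJ

ΔH ≈ −208 kJ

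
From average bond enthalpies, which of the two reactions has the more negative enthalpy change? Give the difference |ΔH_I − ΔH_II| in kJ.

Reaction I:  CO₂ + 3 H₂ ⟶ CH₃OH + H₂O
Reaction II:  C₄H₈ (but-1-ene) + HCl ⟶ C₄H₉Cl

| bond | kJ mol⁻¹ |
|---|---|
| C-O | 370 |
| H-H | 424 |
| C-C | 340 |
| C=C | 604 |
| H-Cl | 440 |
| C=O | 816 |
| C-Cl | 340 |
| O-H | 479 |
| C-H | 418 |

Reaction I:
  Bonds broken (reactants):
    C=O: 2 × 816 = 1632
    H-H: 3 × 424 = 1272
    Σ(broken) = 2904 kJ
  Bonds formed (products):
    C-H: 3 × 418 = 1254
    C-O: 1 × 370 = 370
    O-H: 3 × 479 = 1437
    Σ(formed) = 3061 kJ
  ΔH_I = 2904 − 3061 = −157 kJ
Reaction II:
  Bonds broken (reactants):
    C-C: 2 × 340 = 680
    C-H: 8 × 418 = 3344
    C=C: 1 × 604 = 604
    H-Cl: 1 × 440 = 440
    Σ(broken) = 5068 kJ
  Bonds formed (products):
    C-C: 3 × 340 = 1020
    C-Cl: 1 × 340 = 340
    C-H: 9 × 418 = 3762
    Σ(formed) = 5122 kJ
  ΔH_II = 5068 − 5122 = −54 kJ
ΔH_I − ΔH_II = −103 kJ, so reaction I has the more negative ΔH; |ΔH_I − ΔH_II| = 103 kJ.

Reaction I, by 103 kJ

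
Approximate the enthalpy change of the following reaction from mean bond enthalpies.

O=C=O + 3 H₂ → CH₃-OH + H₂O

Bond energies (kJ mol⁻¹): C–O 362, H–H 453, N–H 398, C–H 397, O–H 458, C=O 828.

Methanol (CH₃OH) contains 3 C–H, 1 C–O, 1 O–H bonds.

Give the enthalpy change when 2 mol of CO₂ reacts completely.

Bonds broken (reactants):
  C=O: 2 × 828 = 1656
  H–H: 3 × 453 = 1359
  Σ(broken) = 3015 kJ
Bonds formed (products):
  C–H: 3 × 397 = 1191
  C–O: 1 × 362 = 362
  O–H: 3 × 458 = 1374
  Σ(formed) = 2927 kJ
ΔH = Σ(broken) − Σ(formed) = 3015 − 2927 = +88 kJ
For 2× the reaction as written: 2 × (+88) = +176 kJ

ΔH = +176 kJ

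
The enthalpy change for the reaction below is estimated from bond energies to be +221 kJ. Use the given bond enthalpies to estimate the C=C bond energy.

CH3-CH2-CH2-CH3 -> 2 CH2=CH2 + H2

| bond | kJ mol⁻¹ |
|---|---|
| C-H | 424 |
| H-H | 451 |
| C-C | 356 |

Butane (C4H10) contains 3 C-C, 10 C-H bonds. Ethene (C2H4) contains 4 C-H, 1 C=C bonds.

Let D be the C=C bond energy.
Σ(broken) = 3×356 + 10×424 = 5308
Σ(formed) = 8×424 + 2×D + 1×451 = 3843 + 2D
ΔH = Σ(broken) − Σ(formed) = (5308) − (3843 + 2D) = +1465 − 2D
Setting this equal to +221 kJ gives 2D = 1244, so D = 622 kJ/mol.

D(C=C) ≈ 622 kJ/mol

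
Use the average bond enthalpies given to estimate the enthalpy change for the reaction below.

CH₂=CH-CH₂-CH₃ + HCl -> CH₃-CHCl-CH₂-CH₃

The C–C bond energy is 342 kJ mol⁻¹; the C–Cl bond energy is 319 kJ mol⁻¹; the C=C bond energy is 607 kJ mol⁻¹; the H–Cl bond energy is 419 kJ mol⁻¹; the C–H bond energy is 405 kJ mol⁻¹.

Bonds broken (reactants):
  C–C: 2 × 342 = 684
  C–H: 8 × 405 = 3240
  C=C: 1 × 607 = 607
  H–Cl: 1 × 419 = 419
  Σ(broken) = 4950 kJ
Bonds formed (products):
  C–C: 3 × 342 = 1026
  C–Cl: 1 × 319 = 319
  C–H: 9 × 405 = 3645
  Σ(formed) = 4990 kJ
ΔH = Σ(broken) − Σ(formed) = 4950 − 4990 = −40 kJ

ΔH ≈ −40 kJ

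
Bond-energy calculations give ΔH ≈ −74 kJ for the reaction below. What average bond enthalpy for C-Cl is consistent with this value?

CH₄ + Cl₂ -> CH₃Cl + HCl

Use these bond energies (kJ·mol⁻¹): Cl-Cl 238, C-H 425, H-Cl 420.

Let D be the C-Cl bond energy.
Σ(broken) = 4×425 + 1×238 = 1938
Σ(formed) = 1×D + 3×425 + 1×420 = 1695 + D
ΔH = Σ(broken) − Σ(formed) = (1938) − (1695 + D) = +243 − D
Setting this equal to −74 kJ gives D = 317 kJ/mol.

D(C-Cl) ≈ 317 kJ/mol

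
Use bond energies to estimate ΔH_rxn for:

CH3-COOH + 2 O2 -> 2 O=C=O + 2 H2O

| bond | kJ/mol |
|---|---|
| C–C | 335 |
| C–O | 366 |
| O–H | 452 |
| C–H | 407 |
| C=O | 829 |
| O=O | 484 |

Bonds broken (reactants):
  C–C: 1 × 335 = 335
  C–H: 3 × 407 = 1221
  C–O: 1 × 366 = 366
  C=O: 1 × 829 = 829
  O–H: 1 × 452 = 452
  O=O: 2 × 484 = 968
  Σ(broken) = 4171 kJ
Bonds formed (products):
  C=O: 4 × 829 = 3316
  O–H: 4 × 452 = 1808
  Σ(formed) = 5124 kJ
ΔH = Σ(broken) − Σ(formed) = 4171 − 5124 = −953 kJ

ΔH ≈ −953 kJ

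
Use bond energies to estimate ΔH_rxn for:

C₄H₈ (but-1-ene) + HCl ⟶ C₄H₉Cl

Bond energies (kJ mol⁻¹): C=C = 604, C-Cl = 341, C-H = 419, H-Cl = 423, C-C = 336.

Bonds broken (reactants):
  C-C: 2 × 336 = 672
  C-H: 8 × 419 = 3352
  C=C: 1 × 604 = 604
  H-Cl: 1 × 423 = 423
  Σ(broken) = 5051 kJ
Bonds formed (products):
  C-C: 3 × 336 = 1008
  C-Cl: 1 × 341 = 341
  C-H: 9 × 419 = 3771
  Σ(formed) = 5120 kJ
ΔH = Σ(broken) − Σ(formed) = 5051 − 5120 = −69 kJ

ΔH ≈ −69 kJ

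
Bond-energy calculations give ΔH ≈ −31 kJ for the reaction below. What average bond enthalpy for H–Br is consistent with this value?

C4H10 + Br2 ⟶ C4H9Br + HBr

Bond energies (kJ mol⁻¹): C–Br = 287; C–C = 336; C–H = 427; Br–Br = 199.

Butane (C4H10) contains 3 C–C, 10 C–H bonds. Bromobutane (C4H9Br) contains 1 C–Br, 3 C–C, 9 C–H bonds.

D(H–Br) ≈ 370 kJ/mol

Let D be the H–Br bond energy.
Σ(broken) = 1×199 + 3×336 + 10×427 = 5477
Σ(formed) = 1×287 + 3×336 + 9×427 + 1×D = 5138 + D
ΔH = Σ(broken) − Σ(formed) = (5477) − (5138 + D) = +339 − D
Setting this equal to −31 kJ gives D = 370 kJ/mol.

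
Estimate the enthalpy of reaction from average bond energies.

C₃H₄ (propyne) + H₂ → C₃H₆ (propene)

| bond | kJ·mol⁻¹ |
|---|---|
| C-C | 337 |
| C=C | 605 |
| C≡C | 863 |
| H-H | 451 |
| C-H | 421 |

Bonds broken (reactants):
  C≡C: 1 × 863 = 863
  C-C: 1 × 337 = 337
  C-H: 4 × 421 = 1684
  H-H: 1 × 451 = 451
  Σ(broken) = 3335 kJ
Bonds formed (products):
  C-C: 1 × 337 = 337
  C-H: 6 × 421 = 2526
  C=C: 1 × 605 = 605
  Σ(formed) = 3468 kJ
ΔH = Σ(broken) − Σ(formed) = 3335 − 3468 = −133 kJ

ΔH ≈ −133 kJ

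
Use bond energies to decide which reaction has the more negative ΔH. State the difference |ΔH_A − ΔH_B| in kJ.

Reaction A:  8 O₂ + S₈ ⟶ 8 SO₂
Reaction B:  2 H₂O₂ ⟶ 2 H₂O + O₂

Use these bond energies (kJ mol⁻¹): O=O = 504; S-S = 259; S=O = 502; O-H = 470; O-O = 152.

Reaction A:
  Bonds broken (reactants):
    O=O: 8 × 504 = 4032
    S-S: 8 × 259 = 2072
    Σ(broken) = 6104 kJ
  Bonds formed (products):
    S=O: 16 × 502 = 8032
    Σ(formed) = 8032 kJ
  ΔH_A = 6104 − 8032 = −1928 kJ
Reaction B:
  Bonds broken (reactants):
    O-H: 4 × 470 = 1880
    O-O: 2 × 152 = 304
    Σ(broken) = 2184 kJ
  Bonds formed (products):
    O-H: 4 × 470 = 1880
    O=O: 1 × 504 = 504
    Σ(formed) = 2384 kJ
  ΔH_B = 2184 − 2384 = −200 kJ
ΔH_A − ΔH_B = −1728 kJ, so reaction A has the more negative ΔH; |ΔH_A − ΔH_B| = 1728 kJ.

Reaction A, by 1728 kJ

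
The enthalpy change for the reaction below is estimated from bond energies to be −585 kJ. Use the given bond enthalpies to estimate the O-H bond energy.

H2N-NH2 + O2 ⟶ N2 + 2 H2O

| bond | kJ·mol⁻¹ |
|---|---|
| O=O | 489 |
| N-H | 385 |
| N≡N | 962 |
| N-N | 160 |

D(O-H) ≈ 453 kJ/mol

Let D be the O-H bond energy.
Σ(broken) = 4×385 + 1×160 + 1×489 = 2189
Σ(formed) = 1×962 + 4×D = 962 + 4D
ΔH = Σ(broken) − Σ(formed) = (2189) − (962 + 4D) = +1227 − 4D
Setting this equal to −585 kJ gives 4D = 1812, so D = 453 kJ/mol.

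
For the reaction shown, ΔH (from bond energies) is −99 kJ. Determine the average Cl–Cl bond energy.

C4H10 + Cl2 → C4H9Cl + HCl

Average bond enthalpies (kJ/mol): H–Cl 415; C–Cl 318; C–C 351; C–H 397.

D(Cl–Cl) ≈ 237 kJ/mol

Let D be the Cl–Cl bond energy.
Σ(broken) = 3×351 + 10×397 + 1×D = 5023 + D
Σ(formed) = 3×351 + 1×318 + 9×397 + 1×415 = 5359
ΔH = Σ(broken) − Σ(formed) = (5023 + D) − (5359) = −336 + D
Setting this equal to −99 kJ gives D = 237 kJ/mol.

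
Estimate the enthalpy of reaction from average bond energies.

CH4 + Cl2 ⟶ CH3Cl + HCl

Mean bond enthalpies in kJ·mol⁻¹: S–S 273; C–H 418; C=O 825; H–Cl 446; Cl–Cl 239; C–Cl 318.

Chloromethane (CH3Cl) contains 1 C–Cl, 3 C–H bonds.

Bonds broken (reactants):
  C–H: 4 × 418 = 1672
  Cl–Cl: 1 × 239 = 239
  Σ(broken) = 1911 kJ
Bonds formed (products):
  C–Cl: 1 × 318 = 318
  C–H: 3 × 418 = 1254
  H–Cl: 1 × 446 = 446
  Σ(formed) = 2018 kJ
ΔH = Σ(broken) − Σ(formed) = 1911 − 2018 = −107 kJ

ΔH ≈ −107 kJ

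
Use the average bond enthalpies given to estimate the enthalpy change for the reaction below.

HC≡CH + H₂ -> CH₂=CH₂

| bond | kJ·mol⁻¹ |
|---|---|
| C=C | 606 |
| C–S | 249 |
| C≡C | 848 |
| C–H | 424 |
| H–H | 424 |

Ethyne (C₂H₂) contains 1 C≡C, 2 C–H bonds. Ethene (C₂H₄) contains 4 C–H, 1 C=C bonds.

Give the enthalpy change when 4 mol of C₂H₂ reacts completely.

ΔH = −728 kJ

Bonds broken (reactants):
  C≡C: 1 × 848 = 848
  C–H: 2 × 424 = 848
  H–H: 1 × 424 = 424
  Σ(broken) = 2120 kJ
Bonds formed (products):
  C–H: 4 × 424 = 1696
  C=C: 1 × 606 = 606
  Σ(formed) = 2302 kJ
ΔH = Σ(broken) − Σ(formed) = 2120 − 2302 = −182 kJ
For 4× the reaction as written: 4 × (−182) = −728 kJ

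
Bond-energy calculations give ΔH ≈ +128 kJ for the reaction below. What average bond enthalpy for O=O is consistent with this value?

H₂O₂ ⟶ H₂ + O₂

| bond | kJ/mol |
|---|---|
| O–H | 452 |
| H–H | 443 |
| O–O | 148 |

D(O=O) ≈ 481 kJ/mol

Let D be the O=O bond energy.
Σ(broken) = 2×452 + 1×148 = 1052
Σ(formed) = 1×443 + 1×D = 443 + D
ΔH = Σ(broken) − Σ(formed) = (1052) − (443 + D) = +609 − D
Setting this equal to +128 kJ gives D = 481 kJ/mol.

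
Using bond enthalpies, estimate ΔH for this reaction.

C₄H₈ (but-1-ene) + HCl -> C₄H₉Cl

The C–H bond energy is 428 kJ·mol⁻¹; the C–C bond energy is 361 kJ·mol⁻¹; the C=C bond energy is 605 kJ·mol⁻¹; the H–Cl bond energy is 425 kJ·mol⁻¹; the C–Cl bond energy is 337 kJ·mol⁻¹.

ΔH ≈ −96 kJ

Bonds broken (reactants):
  C–C: 2 × 361 = 722
  C–H: 8 × 428 = 3424
  C=C: 1 × 605 = 605
  H–Cl: 1 × 425 = 425
  Σ(broken) = 5176 kJ
Bonds formed (products):
  C–C: 3 × 361 = 1083
  C–Cl: 1 × 337 = 337
  C–H: 9 × 428 = 3852
  Σ(formed) = 5272 kJ
ΔH = Σ(broken) − Σ(formed) = 5176 − 5272 = −96 kJ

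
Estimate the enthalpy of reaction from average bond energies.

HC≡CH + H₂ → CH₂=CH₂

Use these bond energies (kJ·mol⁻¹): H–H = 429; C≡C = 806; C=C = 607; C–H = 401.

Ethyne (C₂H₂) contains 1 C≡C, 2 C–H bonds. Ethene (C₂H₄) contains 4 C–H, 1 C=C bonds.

Bonds broken (reactants):
  C≡C: 1 × 806 = 806
  C–H: 2 × 401 = 802
  H–H: 1 × 429 = 429
  Σ(broken) = 2037 kJ
Bonds formed (products):
  C–H: 4 × 401 = 1604
  C=C: 1 × 607 = 607
  Σ(formed) = 2211 kJ
ΔH = Σ(broken) − Σ(formed) = 2037 − 2211 = −174 kJ

ΔH ≈ −174 kJ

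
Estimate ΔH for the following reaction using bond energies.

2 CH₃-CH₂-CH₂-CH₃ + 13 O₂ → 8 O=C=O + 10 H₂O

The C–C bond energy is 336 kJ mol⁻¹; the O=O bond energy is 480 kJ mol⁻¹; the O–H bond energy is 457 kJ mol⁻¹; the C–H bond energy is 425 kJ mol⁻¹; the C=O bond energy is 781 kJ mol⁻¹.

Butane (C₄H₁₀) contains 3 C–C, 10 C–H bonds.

Bonds broken (reactants):
  C–C: 6 × 336 = 2016
  C–H: 20 × 425 = 8500
  O=O: 13 × 480 = 6240
  Σ(broken) = 16756 kJ
Bonds formed (products):
  C=O: 16 × 781 = 12496
  O–H: 20 × 457 = 9140
  Σ(formed) = 21636 kJ
ΔH = Σ(broken) − Σ(formed) = 16756 − 21636 = −4880 kJ

ΔH ≈ −4880 kJ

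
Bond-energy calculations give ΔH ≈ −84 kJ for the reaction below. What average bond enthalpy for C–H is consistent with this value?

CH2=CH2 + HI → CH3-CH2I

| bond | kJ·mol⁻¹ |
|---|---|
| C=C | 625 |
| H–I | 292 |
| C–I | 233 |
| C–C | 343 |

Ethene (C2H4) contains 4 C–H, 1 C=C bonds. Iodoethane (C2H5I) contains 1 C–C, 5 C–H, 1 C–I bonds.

D(C–H) ≈ 425 kJ/mol

Let D be the C–H bond energy.
Σ(broken) = 4×D + 1×625 + 1×292 = 917 + 4D
Σ(formed) = 1×343 + 5×D + 1×233 = 576 + 5D
ΔH = Σ(broken) − Σ(formed) = (917 + 4D) − (576 + 5D) = +341 − D
Setting this equal to −84 kJ gives D = 425 kJ/mol.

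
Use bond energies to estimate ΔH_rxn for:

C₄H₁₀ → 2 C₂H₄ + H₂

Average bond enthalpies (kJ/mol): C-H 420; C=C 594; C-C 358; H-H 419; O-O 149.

Bonds broken (reactants):
  C-C: 3 × 358 = 1074
  C-H: 10 × 420 = 4200
  Σ(broken) = 5274 kJ
Bonds formed (products):
  C-H: 8 × 420 = 3360
  C=C: 2 × 594 = 1188
  H-H: 1 × 419 = 419
  Σ(formed) = 4967 kJ
ΔH = Σ(broken) − Σ(formed) = 5274 − 4967 = +307 kJ

ΔH ≈ +307 kJ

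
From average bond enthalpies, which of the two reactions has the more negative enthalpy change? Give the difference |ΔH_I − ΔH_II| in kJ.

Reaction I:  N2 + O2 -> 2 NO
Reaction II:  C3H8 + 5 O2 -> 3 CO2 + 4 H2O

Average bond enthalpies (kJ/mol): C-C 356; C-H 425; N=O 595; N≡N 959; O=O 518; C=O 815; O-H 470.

Reaction I:
  Bonds broken (reactants):
    N≡N: 1 × 959 = 959
    O=O: 1 × 518 = 518
    Σ(broken) = 1477 kJ
  Bonds formed (products):
    N=O: 2 × 595 = 1190
    Σ(formed) = 1190 kJ
  ΔH_I = 1477 − 1190 = +287 kJ
Reaction II:
  Bonds broken (reactants):
    C-C: 2 × 356 = 712
    C-H: 8 × 425 = 3400
    O=O: 5 × 518 = 2590
    Σ(broken) = 6702 kJ
  Bonds formed (products):
    C=O: 6 × 815 = 4890
    O-H: 8 × 470 = 3760
    Σ(formed) = 8650 kJ
  ΔH_II = 6702 − 8650 = −1948 kJ
ΔH_I − ΔH_II = +2235 kJ, so reaction II has the more negative ΔH; |ΔH_I − ΔH_II| = 2235 kJ.

Reaction II, by 2235 kJ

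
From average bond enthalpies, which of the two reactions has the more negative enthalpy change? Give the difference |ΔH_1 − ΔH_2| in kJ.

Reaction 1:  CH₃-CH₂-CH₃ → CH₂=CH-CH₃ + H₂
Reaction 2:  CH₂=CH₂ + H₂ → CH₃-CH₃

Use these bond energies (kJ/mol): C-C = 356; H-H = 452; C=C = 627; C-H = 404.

Reaction 1:
  Bonds broken (reactants):
    C-C: 2 × 356 = 712
    C-H: 8 × 404 = 3232
    Σ(broken) = 3944 kJ
  Bonds formed (products):
    C-C: 1 × 356 = 356
    C-H: 6 × 404 = 2424
    C=C: 1 × 627 = 627
    H-H: 1 × 452 = 452
    Σ(formed) = 3859 kJ
  ΔH_1 = 3944 − 3859 = +85 kJ
Reaction 2:
  Bonds broken (reactants):
    C-H: 4 × 404 = 1616
    C=C: 1 × 627 = 627
    H-H: 1 × 452 = 452
    Σ(broken) = 2695 kJ
  Bonds formed (products):
    C-C: 1 × 356 = 356
    C-H: 6 × 404 = 2424
    Σ(formed) = 2780 kJ
  ΔH_2 = 2695 − 2780 = −85 kJ
ΔH_1 − ΔH_2 = +170 kJ, so reaction 2 has the more negative ΔH; |ΔH_1 − ΔH_2| = 170 kJ.

Reaction 2, by 170 kJ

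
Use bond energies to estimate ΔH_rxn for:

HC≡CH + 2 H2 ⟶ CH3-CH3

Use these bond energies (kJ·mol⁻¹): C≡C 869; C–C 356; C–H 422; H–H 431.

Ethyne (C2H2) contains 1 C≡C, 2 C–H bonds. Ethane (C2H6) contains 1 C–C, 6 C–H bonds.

Bonds broken (reactants):
  C≡C: 1 × 869 = 869
  C–H: 2 × 422 = 844
  H–H: 2 × 431 = 862
  Σ(broken) = 2575 kJ
Bonds formed (products):
  C–C: 1 × 356 = 356
  C–H: 6 × 422 = 2532
  Σ(formed) = 2888 kJ
ΔH = Σ(broken) − Σ(formed) = 2575 − 2888 = −313 kJ

ΔH ≈ −313 kJ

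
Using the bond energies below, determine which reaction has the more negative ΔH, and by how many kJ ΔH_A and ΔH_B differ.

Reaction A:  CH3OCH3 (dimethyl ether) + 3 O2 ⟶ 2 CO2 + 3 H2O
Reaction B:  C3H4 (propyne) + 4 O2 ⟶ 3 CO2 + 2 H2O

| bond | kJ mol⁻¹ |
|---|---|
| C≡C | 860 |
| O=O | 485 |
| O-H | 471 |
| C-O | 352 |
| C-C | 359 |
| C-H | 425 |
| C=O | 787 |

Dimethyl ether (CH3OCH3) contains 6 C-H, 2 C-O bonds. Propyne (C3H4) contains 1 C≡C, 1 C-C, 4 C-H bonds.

Reaction A:
  Bonds broken (reactants):
    C-H: 6 × 425 = 2550
    C-O: 2 × 352 = 704
    O=O: 3 × 485 = 1455
    Σ(broken) = 4709 kJ
  Bonds formed (products):
    C=O: 4 × 787 = 3148
    O-H: 6 × 471 = 2826
    Σ(formed) = 5974 kJ
  ΔH_A = 4709 − 5974 = −1265 kJ
Reaction B:
  Bonds broken (reactants):
    C≡C: 1 × 860 = 860
    C-C: 1 × 359 = 359
    C-H: 4 × 425 = 1700
    O=O: 4 × 485 = 1940
    Σ(broken) = 4859 kJ
  Bonds formed (products):
    C=O: 6 × 787 = 4722
    O-H: 4 × 471 = 1884
    Σ(formed) = 6606 kJ
  ΔH_B = 4859 − 6606 = −1747 kJ
ΔH_A − ΔH_B = +482 kJ, so reaction B has the more negative ΔH; |ΔH_A − ΔH_B| = 482 kJ.

Reaction B, by 482 kJ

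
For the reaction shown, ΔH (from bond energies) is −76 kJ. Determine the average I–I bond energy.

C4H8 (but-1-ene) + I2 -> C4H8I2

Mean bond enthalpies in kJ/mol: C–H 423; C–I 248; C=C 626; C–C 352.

D(I–I) ≈ 146 kJ/mol

Let D be the I–I bond energy.
Σ(broken) = 2×352 + 8×423 + 1×626 + 1×D = 4714 + D
Σ(formed) = 3×352 + 8×423 + 2×248 = 4936
ΔH = Σ(broken) − Σ(formed) = (4714 + D) − (4936) = −222 + D
Setting this equal to −76 kJ gives D = 146 kJ/mol.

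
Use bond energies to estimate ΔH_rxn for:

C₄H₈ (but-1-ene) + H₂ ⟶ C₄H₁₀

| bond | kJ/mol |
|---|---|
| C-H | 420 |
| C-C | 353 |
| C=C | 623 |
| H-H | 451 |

Bonds broken (reactants):
  C-C: 2 × 353 = 706
  C-H: 8 × 420 = 3360
  C=C: 1 × 623 = 623
  H-H: 1 × 451 = 451
  Σ(broken) = 5140 kJ
Bonds formed (products):
  C-C: 3 × 353 = 1059
  C-H: 10 × 420 = 4200
  Σ(formed) = 5259 kJ
ΔH = Σ(broken) − Σ(formed) = 5140 − 5259 = −119 kJ

ΔH ≈ −119 kJ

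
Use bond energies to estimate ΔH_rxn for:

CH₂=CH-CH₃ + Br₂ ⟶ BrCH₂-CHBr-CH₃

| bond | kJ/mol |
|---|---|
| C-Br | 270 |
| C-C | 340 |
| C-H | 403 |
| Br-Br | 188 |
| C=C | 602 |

ΔH ≈ −90 kJ

Bonds broken (reactants):
  Br-Br: 1 × 188 = 188
  C-C: 1 × 340 = 340
  C-H: 6 × 403 = 2418
  C=C: 1 × 602 = 602
  Σ(broken) = 3548 kJ
Bonds formed (products):
  C-Br: 2 × 270 = 540
  C-C: 2 × 340 = 680
  C-H: 6 × 403 = 2418
  Σ(formed) = 3638 kJ
ΔH = Σ(broken) − Σ(formed) = 3548 − 3638 = −90 kJ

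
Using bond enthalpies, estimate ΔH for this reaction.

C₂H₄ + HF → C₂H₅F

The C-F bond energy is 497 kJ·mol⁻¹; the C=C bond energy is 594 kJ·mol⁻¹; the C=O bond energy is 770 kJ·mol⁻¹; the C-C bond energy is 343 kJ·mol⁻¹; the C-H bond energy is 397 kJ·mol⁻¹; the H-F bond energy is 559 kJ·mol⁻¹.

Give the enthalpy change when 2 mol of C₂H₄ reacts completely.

Bonds broken (reactants):
  C-H: 4 × 397 = 1588
  C=C: 1 × 594 = 594
  H-F: 1 × 559 = 559
  Σ(broken) = 2741 kJ
Bonds formed (products):
  C-C: 1 × 343 = 343
  C-F: 1 × 497 = 497
  C-H: 5 × 397 = 1985
  Σ(formed) = 2825 kJ
ΔH = Σ(broken) − Σ(formed) = 2741 − 2825 = −84 kJ
For 2× the reaction as written: 2 × (−84) = −168 kJ

ΔH = −168 kJ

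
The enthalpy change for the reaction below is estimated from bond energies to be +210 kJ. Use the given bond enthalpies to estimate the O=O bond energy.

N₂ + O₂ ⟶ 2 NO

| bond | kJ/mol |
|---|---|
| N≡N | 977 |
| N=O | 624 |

D(O=O) ≈ 481 kJ/mol

Let D be the O=O bond energy.
Σ(broken) = 1×977 + 1×D = 977 + D
Σ(formed) = 2×624 = 1248
ΔH = Σ(broken) − Σ(formed) = (977 + D) − (1248) = −271 + D
Setting this equal to +210 kJ gives D = 481 kJ/mol.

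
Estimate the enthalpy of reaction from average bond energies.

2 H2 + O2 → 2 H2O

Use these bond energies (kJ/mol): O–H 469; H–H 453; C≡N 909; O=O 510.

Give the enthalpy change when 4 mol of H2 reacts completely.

ΔH = −920 kJ

Bonds broken (reactants):
  H–H: 2 × 453 = 906
  O=O: 1 × 510 = 510
  Σ(broken) = 1416 kJ
Bonds formed (products):
  O–H: 4 × 469 = 1876
  Σ(formed) = 1876 kJ
ΔH = Σ(broken) − Σ(formed) = 1416 − 1876 = −460 kJ
For 2× the reaction as written: 2 × (−460) = −920 kJ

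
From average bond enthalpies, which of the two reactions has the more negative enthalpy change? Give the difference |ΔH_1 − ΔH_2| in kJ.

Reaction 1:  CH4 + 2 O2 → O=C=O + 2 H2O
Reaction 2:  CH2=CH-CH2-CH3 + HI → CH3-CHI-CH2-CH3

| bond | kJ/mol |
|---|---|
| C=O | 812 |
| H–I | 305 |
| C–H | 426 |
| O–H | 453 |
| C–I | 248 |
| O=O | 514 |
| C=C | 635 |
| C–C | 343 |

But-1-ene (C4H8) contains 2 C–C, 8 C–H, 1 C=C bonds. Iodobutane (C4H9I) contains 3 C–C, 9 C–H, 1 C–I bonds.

Reaction 1, by 627 kJ

Reaction 1:
  Bonds broken (reactants):
    C–H: 4 × 426 = 1704
    O=O: 2 × 514 = 1028
    Σ(broken) = 2732 kJ
  Bonds formed (products):
    C=O: 2 × 812 = 1624
    O–H: 4 × 453 = 1812
    Σ(formed) = 3436 kJ
  ΔH_1 = 2732 − 3436 = −704 kJ
Reaction 2:
  Bonds broken (reactants):
    C–C: 2 × 343 = 686
    C–H: 8 × 426 = 3408
    C=C: 1 × 635 = 635
    H–I: 1 × 305 = 305
    Σ(broken) = 5034 kJ
  Bonds formed (products):
    C–C: 3 × 343 = 1029
    C–H: 9 × 426 = 3834
    C–I: 1 × 248 = 248
    Σ(formed) = 5111 kJ
  ΔH_2 = 5034 − 5111 = −77 kJ
ΔH_1 − ΔH_2 = −627 kJ, so reaction 1 has the more negative ΔH; |ΔH_1 − ΔH_2| = 627 kJ.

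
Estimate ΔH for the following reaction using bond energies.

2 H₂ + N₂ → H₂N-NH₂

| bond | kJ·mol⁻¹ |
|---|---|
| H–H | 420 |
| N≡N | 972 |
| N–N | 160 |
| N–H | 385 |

Bonds broken (reactants):
  H–H: 2 × 420 = 840
  N≡N: 1 × 972 = 972
  Σ(broken) = 1812 kJ
Bonds formed (products):
  N–H: 4 × 385 = 1540
  N–N: 1 × 160 = 160
  Σ(formed) = 1700 kJ
ΔH = Σ(broken) − Σ(formed) = 1812 − 1700 = +112 kJ

ΔH ≈ +112 kJ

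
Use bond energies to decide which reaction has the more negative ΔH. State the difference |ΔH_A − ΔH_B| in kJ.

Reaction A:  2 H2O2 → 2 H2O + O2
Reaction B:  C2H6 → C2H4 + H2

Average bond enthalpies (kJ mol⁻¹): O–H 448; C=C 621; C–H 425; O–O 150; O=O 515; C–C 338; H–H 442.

Reaction A:
  Bonds broken (reactants):
    O–H: 4 × 448 = 1792
    O–O: 2 × 150 = 300
    Σ(broken) = 2092 kJ
  Bonds formed (products):
    O–H: 4 × 448 = 1792
    O=O: 1 × 515 = 515
    Σ(formed) = 2307 kJ
  ΔH_A = 2092 − 2307 = −215 kJ
Reaction B:
  Bonds broken (reactants):
    C–C: 1 × 338 = 338
    C–H: 6 × 425 = 2550
    Σ(broken) = 2888 kJ
  Bonds formed (products):
    C–H: 4 × 425 = 1700
    C=C: 1 × 621 = 621
    H–H: 1 × 442 = 442
    Σ(formed) = 2763 kJ
  ΔH_B = 2888 − 2763 = +125 kJ
ΔH_A − ΔH_B = −340 kJ, so reaction A has the more negative ΔH; |ΔH_A − ΔH_B| = 340 kJ.

Reaction A, by 340 kJ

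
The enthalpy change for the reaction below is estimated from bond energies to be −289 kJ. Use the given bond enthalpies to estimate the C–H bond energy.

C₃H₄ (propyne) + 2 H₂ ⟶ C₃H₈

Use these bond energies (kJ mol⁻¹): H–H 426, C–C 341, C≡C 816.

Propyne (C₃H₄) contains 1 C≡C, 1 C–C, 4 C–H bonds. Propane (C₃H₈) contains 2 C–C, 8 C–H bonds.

Let D be the C–H bond energy.
Σ(broken) = 1×816 + 1×341 + 4×D + 2×426 = 2009 + 4D
Σ(formed) = 2×341 + 8×D = 682 + 8D
ΔH = Σ(broken) − Σ(formed) = (2009 + 4D) − (682 + 8D) = +1327 − 4D
Setting this equal to −289 kJ gives 4D = 1616, so D = 404 kJ/mol.

D(C–H) ≈ 404 kJ/mol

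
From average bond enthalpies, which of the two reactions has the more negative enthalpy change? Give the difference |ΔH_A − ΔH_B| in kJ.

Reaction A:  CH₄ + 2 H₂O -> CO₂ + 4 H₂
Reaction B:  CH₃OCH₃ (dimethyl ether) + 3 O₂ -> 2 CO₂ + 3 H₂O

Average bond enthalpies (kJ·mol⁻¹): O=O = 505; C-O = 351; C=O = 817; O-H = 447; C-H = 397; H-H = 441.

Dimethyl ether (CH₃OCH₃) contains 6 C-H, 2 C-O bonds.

Reaction B, by 1329 kJ

Reaction A:
  Bonds broken (reactants):
    C-H: 4 × 397 = 1588
    O-H: 4 × 447 = 1788
    Σ(broken) = 3376 kJ
  Bonds formed (products):
    C=O: 2 × 817 = 1634
    H-H: 4 × 441 = 1764
    Σ(formed) = 3398 kJ
  ΔH_A = 3376 − 3398 = −22 kJ
Reaction B:
  Bonds broken (reactants):
    C-H: 6 × 397 = 2382
    C-O: 2 × 351 = 702
    O=O: 3 × 505 = 1515
    Σ(broken) = 4599 kJ
  Bonds formed (products):
    C=O: 4 × 817 = 3268
    O-H: 6 × 447 = 2682
    Σ(formed) = 5950 kJ
  ΔH_B = 4599 − 5950 = −1351 kJ
ΔH_A − ΔH_B = +1329 kJ, so reaction B has the more negative ΔH; |ΔH_A − ΔH_B| = 1329 kJ.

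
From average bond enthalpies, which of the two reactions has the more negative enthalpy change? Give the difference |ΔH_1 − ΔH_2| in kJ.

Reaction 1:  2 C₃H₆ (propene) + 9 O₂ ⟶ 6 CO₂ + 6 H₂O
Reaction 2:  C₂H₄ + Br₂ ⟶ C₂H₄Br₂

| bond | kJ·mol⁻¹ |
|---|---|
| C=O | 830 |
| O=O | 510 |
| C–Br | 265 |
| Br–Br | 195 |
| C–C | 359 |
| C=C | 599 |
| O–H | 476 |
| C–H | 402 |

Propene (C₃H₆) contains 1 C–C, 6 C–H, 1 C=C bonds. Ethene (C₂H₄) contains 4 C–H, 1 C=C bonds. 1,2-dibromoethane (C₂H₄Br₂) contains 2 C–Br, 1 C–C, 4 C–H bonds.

Reaction 1:
  Bonds broken (reactants):
    C–C: 2 × 359 = 718
    C–H: 12 × 402 = 4824
    C=C: 2 × 599 = 1198
    O=O: 9 × 510 = 4590
    Σ(broken) = 11330 kJ
  Bonds formed (products):
    C=O: 12 × 830 = 9960
    O–H: 12 × 476 = 5712
    Σ(formed) = 15672 kJ
  ΔH_1 = 11330 − 15672 = −4342 kJ
Reaction 2:
  Bonds broken (reactants):
    Br–Br: 1 × 195 = 195
    C–H: 4 × 402 = 1608
    C=C: 1 × 599 = 599
    Σ(broken) = 2402 kJ
  Bonds formed (products):
    C–Br: 2 × 265 = 530
    C–C: 1 × 359 = 359
    C–H: 4 × 402 = 1608
    Σ(formed) = 2497 kJ
  ΔH_2 = 2402 − 2497 = −95 kJ
ΔH_1 − ΔH_2 = −4247 kJ, so reaction 1 has the more negative ΔH; |ΔH_1 − ΔH_2| = 4247 kJ.

Reaction 1, by 4247 kJ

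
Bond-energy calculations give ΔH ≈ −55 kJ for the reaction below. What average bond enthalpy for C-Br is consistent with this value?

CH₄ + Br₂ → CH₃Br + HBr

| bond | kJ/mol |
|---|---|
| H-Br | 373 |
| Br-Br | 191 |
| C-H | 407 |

Let D be the C-Br bond energy.
Σ(broken) = 1×191 + 4×407 = 1819
Σ(formed) = 1×D + 3×407 + 1×373 = 1594 + D
ΔH = Σ(broken) − Σ(formed) = (1819) − (1594 + D) = +225 − D
Setting this equal to −55 kJ gives D = 280 kJ/mol.

D(C-Br) ≈ 280 kJ/mol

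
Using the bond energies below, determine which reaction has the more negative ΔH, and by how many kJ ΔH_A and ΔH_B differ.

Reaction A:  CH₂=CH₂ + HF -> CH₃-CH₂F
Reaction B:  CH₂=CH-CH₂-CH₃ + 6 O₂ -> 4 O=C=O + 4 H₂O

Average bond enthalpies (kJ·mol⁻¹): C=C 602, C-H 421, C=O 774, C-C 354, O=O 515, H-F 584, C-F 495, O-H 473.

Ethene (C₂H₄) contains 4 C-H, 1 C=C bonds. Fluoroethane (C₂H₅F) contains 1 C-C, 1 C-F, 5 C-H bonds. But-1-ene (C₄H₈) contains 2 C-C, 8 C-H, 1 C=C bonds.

Reaction A:
  Bonds broken (reactants):
    C-H: 4 × 421 = 1684
    C=C: 1 × 602 = 602
    H-F: 1 × 584 = 584
    Σ(broken) = 2870 kJ
  Bonds formed (products):
    C-C: 1 × 354 = 354
    C-F: 1 × 495 = 495
    C-H: 5 × 421 = 2105
    Σ(formed) = 2954 kJ
  ΔH_A = 2870 − 2954 = −84 kJ
Reaction B:
  Bonds broken (reactants):
    C-C: 2 × 354 = 708
    C-H: 8 × 421 = 3368
    C=C: 1 × 602 = 602
    O=O: 6 × 515 = 3090
    Σ(broken) = 7768 kJ
  Bonds formed (products):
    C=O: 8 × 774 = 6192
    O-H: 8 × 473 = 3784
    Σ(formed) = 9976 kJ
  ΔH_B = 7768 − 9976 = −2208 kJ
ΔH_A − ΔH_B = +2124 kJ, so reaction B has the more negative ΔH; |ΔH_A − ΔH_B| = 2124 kJ.

Reaction B, by 2124 kJ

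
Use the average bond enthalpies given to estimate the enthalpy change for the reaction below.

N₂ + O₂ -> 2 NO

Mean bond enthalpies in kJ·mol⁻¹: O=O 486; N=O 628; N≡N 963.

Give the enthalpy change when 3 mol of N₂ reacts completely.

ΔH = +579 kJ

Bonds broken (reactants):
  N≡N: 1 × 963 = 963
  O=O: 1 × 486 = 486
  Σ(broken) = 1449 kJ
Bonds formed (products):
  N=O: 2 × 628 = 1256
  Σ(formed) = 1256 kJ
ΔH = Σ(broken) − Σ(formed) = 1449 − 1256 = +193 kJ
For 3× the reaction as written: 3 × (+193) = +579 kJ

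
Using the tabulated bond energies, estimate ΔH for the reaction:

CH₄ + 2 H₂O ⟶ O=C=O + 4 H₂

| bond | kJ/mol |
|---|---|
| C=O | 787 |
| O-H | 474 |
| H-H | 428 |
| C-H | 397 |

Bonds broken (reactants):
  C-H: 4 × 397 = 1588
  O-H: 4 × 474 = 1896
  Σ(broken) = 3484 kJ
Bonds formed (products):
  C=O: 2 × 787 = 1574
  H-H: 4 × 428 = 1712
  Σ(formed) = 3286 kJ
ΔH = Σ(broken) − Σ(formed) = 3484 − 3286 = +198 kJ

ΔH ≈ +198 kJ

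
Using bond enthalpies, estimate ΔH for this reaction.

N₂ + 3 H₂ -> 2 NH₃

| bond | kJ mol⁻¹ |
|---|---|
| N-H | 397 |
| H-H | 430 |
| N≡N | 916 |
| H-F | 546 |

ΔH ≈ −176 kJ

Bonds broken (reactants):
  H-H: 3 × 430 = 1290
  N≡N: 1 × 916 = 916
  Σ(broken) = 2206 kJ
Bonds formed (products):
  N-H: 6 × 397 = 2382
  Σ(formed) = 2382 kJ
ΔH = Σ(broken) − Σ(formed) = 2206 − 2382 = −176 kJ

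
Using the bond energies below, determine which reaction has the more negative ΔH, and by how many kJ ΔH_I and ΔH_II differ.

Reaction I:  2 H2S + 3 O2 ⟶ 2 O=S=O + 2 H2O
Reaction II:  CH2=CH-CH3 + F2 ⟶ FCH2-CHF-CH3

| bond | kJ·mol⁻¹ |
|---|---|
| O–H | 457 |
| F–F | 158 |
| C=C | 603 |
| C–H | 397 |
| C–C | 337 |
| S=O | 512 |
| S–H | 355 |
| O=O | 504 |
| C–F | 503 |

Reaction I:
  Bonds broken (reactants):
    O=O: 3 × 504 = 1512
    S–H: 4 × 355 = 1420
    Σ(broken) = 2932 kJ
  Bonds formed (products):
    O–H: 4 × 457 = 1828
    S=O: 4 × 512 = 2048
    Σ(formed) = 3876 kJ
  ΔH_I = 2932 − 3876 = −944 kJ
Reaction II:
  Bonds broken (reactants):
    C–C: 1 × 337 = 337
    C–H: 6 × 397 = 2382
    C=C: 1 × 603 = 603
    F–F: 1 × 158 = 158
    Σ(broken) = 3480 kJ
  Bonds formed (products):
    C–C: 2 × 337 = 674
    C–F: 2 × 503 = 1006
    C–H: 6 × 397 = 2382
    Σ(formed) = 4062 kJ
  ΔH_II = 3480 − 4062 = −582 kJ
ΔH_I − ΔH_II = −362 kJ, so reaction I has the more negative ΔH; |ΔH_I − ΔH_II| = 362 kJ.

Reaction I, by 362 kJ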